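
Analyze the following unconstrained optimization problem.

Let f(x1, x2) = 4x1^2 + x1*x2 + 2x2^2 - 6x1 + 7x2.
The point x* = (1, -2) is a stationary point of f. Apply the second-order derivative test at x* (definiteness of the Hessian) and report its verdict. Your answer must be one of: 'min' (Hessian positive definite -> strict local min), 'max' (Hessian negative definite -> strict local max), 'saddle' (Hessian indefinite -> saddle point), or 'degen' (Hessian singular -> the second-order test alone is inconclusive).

Compute the Hessian H = grad^2 f:
  H = [[8, 1], [1, 4]]
Verify stationarity: grad f(x*) = H x* + g = (0, 0).
Eigenvalues of H: 3.7639, 8.2361.
Both eigenvalues > 0, so H is positive definite -> x* is a strict local min.

min


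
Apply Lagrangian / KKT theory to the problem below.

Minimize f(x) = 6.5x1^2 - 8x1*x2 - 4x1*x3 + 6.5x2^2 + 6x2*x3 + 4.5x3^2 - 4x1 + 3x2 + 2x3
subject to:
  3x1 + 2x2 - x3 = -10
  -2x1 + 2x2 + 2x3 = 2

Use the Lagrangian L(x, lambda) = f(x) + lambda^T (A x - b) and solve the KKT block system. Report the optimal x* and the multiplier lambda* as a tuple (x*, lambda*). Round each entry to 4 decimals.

Form the Lagrangian:
  L(x, lambda) = (1/2) x^T Q x + c^T x + lambda^T (A x - b)
Stationarity (grad_x L = 0): Q x + c + A^T lambda = 0.
Primal feasibility: A x = b.

This gives the KKT block system:
  [ Q   A^T ] [ x     ]   [-c ]
  [ A    0  ] [ lambda ] = [ b ]

Solving the linear system:
  x*      = (-1.632, -1.912, 1.28)
  lambda* = (3.232, -2.672)
  f(x*)   = 20.508

x* = (-1.632, -1.912, 1.28), lambda* = (3.232, -2.672)


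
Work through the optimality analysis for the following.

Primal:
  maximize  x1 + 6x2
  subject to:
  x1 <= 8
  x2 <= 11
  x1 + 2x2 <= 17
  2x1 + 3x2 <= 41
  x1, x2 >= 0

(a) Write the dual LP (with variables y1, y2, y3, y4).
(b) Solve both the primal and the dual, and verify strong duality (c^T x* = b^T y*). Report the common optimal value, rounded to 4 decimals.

The standard primal-dual pair for 'max c^T x s.t. A x <= b, x >= 0' is:
  Dual:  min b^T y  s.t.  A^T y >= c,  y >= 0.

So the dual LP is:
  minimize  8y1 + 11y2 + 17y3 + 41y4
  subject to:
    y1 + y3 + 2y4 >= 1
    y2 + 2y3 + 3y4 >= 6
    y1, y2, y3, y4 >= 0

Solving the primal: x* = (0, 8.5).
  primal value c^T x* = 51.
Solving the dual: y* = (0, 0, 3, 0).
  dual value b^T y* = 51.
Strong duality: c^T x* = b^T y*. Confirmed.

51


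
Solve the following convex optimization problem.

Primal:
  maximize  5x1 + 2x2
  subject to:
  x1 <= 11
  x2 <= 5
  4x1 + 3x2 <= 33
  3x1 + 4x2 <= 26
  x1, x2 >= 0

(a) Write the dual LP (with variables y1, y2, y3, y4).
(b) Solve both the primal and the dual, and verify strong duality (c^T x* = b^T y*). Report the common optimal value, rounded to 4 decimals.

The standard primal-dual pair for 'max c^T x s.t. A x <= b, x >= 0' is:
  Dual:  min b^T y  s.t.  A^T y >= c,  y >= 0.

So the dual LP is:
  minimize  11y1 + 5y2 + 33y3 + 26y4
  subject to:
    y1 + 4y3 + 3y4 >= 5
    y2 + 3y3 + 4y4 >= 2
    y1, y2, y3, y4 >= 0

Solving the primal: x* = (8.25, 0).
  primal value c^T x* = 41.25.
Solving the dual: y* = (0, 0, 1.25, 0).
  dual value b^T y* = 41.25.
Strong duality: c^T x* = b^T y*. Confirmed.

41.25


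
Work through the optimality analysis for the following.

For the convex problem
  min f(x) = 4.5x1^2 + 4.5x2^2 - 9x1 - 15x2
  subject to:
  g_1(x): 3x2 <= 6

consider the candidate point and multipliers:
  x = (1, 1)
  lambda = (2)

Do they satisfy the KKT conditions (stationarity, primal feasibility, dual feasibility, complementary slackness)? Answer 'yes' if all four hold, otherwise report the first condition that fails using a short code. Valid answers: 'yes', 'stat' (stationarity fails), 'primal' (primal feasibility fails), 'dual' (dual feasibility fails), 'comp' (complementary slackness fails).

Gradient of f: grad f(x) = Q x + c = (0, -6)
Constraint values g_i(x) = a_i^T x - b_i:
  g_1((1, 1)) = -3
Stationarity residual: grad f(x) + sum_i lambda_i a_i = (0, 0)
  -> stationarity OK
Primal feasibility (all g_i <= 0): OK
Dual feasibility (all lambda_i >= 0): OK
Complementary slackness (lambda_i * g_i(x) = 0 for all i): FAILS

Verdict: the first failing condition is complementary_slackness -> comp.

comp


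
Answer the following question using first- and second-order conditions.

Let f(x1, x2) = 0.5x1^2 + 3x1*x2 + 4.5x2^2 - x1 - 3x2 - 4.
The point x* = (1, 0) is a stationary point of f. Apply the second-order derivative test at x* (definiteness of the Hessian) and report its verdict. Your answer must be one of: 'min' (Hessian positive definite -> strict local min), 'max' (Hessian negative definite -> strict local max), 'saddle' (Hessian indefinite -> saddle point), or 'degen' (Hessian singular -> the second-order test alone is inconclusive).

Compute the Hessian H = grad^2 f:
  H = [[1, 3], [3, 9]]
Verify stationarity: grad f(x*) = H x* + g = (0, 0).
Eigenvalues of H: 0, 10.
H has a zero eigenvalue (singular; positive semidefinite but not definite), so H is neither positive definite, negative definite, nor indefinite. The second-order test alone is inconclusive -> degen.
(Indeed, f is constant along the null direction of H through x*, so x* is not a strict local extremum.)

degen


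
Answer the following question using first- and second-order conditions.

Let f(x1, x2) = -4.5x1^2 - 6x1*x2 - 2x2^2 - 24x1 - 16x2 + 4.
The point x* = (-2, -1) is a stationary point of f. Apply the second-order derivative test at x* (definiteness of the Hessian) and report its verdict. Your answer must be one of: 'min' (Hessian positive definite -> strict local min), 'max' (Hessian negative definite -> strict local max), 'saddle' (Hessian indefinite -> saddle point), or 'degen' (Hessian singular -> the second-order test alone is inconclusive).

Compute the Hessian H = grad^2 f:
  H = [[-9, -6], [-6, -4]]
Verify stationarity: grad f(x*) = H x* + g = (0, 0).
Eigenvalues of H: -13, 0.
H has a zero eigenvalue (singular; negative semidefinite but not definite), so H is neither positive definite, negative definite, nor indefinite. The second-order test alone is inconclusive -> degen.
(Indeed, f is constant along the null direction of H through x*, so x* is not a strict local extremum.)

degen


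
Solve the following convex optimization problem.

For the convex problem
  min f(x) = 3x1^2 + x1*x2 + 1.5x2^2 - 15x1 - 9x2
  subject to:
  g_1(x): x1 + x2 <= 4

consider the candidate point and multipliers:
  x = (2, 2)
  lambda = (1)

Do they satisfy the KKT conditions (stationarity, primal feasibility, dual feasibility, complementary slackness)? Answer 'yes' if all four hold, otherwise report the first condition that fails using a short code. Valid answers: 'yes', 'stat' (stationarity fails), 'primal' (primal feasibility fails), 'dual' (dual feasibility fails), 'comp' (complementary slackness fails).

Gradient of f: grad f(x) = Q x + c = (-1, -1)
Constraint values g_i(x) = a_i^T x - b_i:
  g_1((2, 2)) = 0
Stationarity residual: grad f(x) + sum_i lambda_i a_i = (0, 0)
  -> stationarity OK
Primal feasibility (all g_i <= 0): OK
Dual feasibility (all lambda_i >= 0): OK
Complementary slackness (lambda_i * g_i(x) = 0 for all i): OK

Verdict: yes, KKT holds.

yes


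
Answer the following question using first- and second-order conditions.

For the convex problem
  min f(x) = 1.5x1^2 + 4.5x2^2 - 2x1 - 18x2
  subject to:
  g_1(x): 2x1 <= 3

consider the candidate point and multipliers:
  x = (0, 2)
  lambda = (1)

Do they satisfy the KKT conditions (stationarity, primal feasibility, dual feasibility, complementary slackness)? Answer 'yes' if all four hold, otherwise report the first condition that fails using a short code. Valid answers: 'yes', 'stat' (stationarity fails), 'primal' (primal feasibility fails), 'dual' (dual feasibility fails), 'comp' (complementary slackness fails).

Gradient of f: grad f(x) = Q x + c = (-2, 0)
Constraint values g_i(x) = a_i^T x - b_i:
  g_1((0, 2)) = -3
Stationarity residual: grad f(x) + sum_i lambda_i a_i = (0, 0)
  -> stationarity OK
Primal feasibility (all g_i <= 0): OK
Dual feasibility (all lambda_i >= 0): OK
Complementary slackness (lambda_i * g_i(x) = 0 for all i): FAILS

Verdict: the first failing condition is complementary_slackness -> comp.

comp


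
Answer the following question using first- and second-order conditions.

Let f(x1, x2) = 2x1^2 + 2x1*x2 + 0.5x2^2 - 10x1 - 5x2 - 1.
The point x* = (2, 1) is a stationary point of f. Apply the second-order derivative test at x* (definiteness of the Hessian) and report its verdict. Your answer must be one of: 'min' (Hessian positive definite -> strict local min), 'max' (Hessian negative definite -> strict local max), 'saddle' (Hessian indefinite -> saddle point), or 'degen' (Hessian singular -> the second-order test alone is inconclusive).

Compute the Hessian H = grad^2 f:
  H = [[4, 2], [2, 1]]
Verify stationarity: grad f(x*) = H x* + g = (0, 0).
Eigenvalues of H: 0, 5.
H has a zero eigenvalue (singular; positive semidefinite but not definite), so H is neither positive definite, negative definite, nor indefinite. The second-order test alone is inconclusive -> degen.
(Indeed, f is constant along the null direction of H through x*, so x* is not a strict local extremum.)

degen


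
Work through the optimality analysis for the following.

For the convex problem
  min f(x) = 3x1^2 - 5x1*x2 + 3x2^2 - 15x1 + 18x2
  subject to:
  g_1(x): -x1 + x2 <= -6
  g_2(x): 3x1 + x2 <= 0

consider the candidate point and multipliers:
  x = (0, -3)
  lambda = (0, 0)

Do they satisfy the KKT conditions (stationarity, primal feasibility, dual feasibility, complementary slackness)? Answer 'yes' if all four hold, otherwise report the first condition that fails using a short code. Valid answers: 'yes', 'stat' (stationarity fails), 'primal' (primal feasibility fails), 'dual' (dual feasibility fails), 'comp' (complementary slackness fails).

Gradient of f: grad f(x) = Q x + c = (0, 0)
Constraint values g_i(x) = a_i^T x - b_i:
  g_1((0, -3)) = 3
  g_2((0, -3)) = -3
Stationarity residual: grad f(x) + sum_i lambda_i a_i = (0, 0)
  -> stationarity OK
Primal feasibility (all g_i <= 0): FAILS
Dual feasibility (all lambda_i >= 0): OK
Complementary slackness (lambda_i * g_i(x) = 0 for all i): OK

Verdict: the first failing condition is primal_feasibility -> primal.

primal


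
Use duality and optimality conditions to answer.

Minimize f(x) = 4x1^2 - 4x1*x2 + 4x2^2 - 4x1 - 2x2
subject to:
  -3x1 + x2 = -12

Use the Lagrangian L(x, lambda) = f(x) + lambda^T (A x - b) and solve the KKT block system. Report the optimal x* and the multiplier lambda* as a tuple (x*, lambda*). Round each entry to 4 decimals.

Form the Lagrangian:
  L(x, lambda) = (1/2) x^T Q x + c^T x + lambda^T (A x - b)
Stationarity (grad_x L = 0): Q x + c + A^T lambda = 0.
Primal feasibility: A x = b.

This gives the KKT block system:
  [ Q   A^T ] [ x     ]   [-c ]
  [ A    0  ] [ lambda ] = [ b ]

Solving the linear system:
  x*      = (4.4643, 1.3929)
  lambda* = (8.7143)
  f(x*)   = 41.9643

x* = (4.4643, 1.3929), lambda* = (8.7143)


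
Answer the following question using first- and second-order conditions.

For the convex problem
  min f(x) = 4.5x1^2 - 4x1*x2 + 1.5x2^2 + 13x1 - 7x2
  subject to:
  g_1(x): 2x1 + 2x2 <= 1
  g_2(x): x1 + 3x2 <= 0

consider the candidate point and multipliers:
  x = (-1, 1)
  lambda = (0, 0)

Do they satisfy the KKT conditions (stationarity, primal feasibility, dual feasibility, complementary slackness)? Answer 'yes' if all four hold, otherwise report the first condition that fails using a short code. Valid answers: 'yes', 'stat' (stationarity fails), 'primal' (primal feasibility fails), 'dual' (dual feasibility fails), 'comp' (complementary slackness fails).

Gradient of f: grad f(x) = Q x + c = (0, 0)
Constraint values g_i(x) = a_i^T x - b_i:
  g_1((-1, 1)) = -1
  g_2((-1, 1)) = 2
Stationarity residual: grad f(x) + sum_i lambda_i a_i = (0, 0)
  -> stationarity OK
Primal feasibility (all g_i <= 0): FAILS
Dual feasibility (all lambda_i >= 0): OK
Complementary slackness (lambda_i * g_i(x) = 0 for all i): OK

Verdict: the first failing condition is primal_feasibility -> primal.

primal


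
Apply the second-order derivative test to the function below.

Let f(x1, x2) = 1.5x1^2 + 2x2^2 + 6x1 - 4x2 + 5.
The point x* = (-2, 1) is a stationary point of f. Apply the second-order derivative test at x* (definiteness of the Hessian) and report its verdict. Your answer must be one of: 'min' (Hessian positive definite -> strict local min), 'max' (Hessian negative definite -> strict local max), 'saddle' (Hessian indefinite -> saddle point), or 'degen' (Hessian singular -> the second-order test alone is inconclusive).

Compute the Hessian H = grad^2 f:
  H = [[3, 0], [0, 4]]
Verify stationarity: grad f(x*) = H x* + g = (0, 0).
Eigenvalues of H: 3, 4.
Both eigenvalues > 0, so H is positive definite -> x* is a strict local min.

min


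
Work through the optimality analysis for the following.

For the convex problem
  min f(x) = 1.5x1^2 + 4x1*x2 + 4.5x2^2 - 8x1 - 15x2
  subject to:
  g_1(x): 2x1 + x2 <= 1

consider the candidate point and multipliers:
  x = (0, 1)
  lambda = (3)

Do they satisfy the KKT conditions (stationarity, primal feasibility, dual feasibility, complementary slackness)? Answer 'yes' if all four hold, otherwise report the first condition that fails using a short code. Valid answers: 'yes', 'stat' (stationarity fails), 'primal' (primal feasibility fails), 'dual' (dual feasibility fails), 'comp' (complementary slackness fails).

Gradient of f: grad f(x) = Q x + c = (-4, -6)
Constraint values g_i(x) = a_i^T x - b_i:
  g_1((0, 1)) = 0
Stationarity residual: grad f(x) + sum_i lambda_i a_i = (2, -3)
  -> stationarity FAILS
Primal feasibility (all g_i <= 0): OK
Dual feasibility (all lambda_i >= 0): OK
Complementary slackness (lambda_i * g_i(x) = 0 for all i): OK

Verdict: the first failing condition is stationarity -> stat.

stat


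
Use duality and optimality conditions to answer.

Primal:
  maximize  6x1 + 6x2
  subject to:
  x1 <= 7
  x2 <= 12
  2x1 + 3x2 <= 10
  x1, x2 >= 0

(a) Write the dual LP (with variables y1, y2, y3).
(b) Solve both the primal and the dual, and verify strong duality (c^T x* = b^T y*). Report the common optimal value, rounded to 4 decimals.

The standard primal-dual pair for 'max c^T x s.t. A x <= b, x >= 0' is:
  Dual:  min b^T y  s.t.  A^T y >= c,  y >= 0.

So the dual LP is:
  minimize  7y1 + 12y2 + 10y3
  subject to:
    y1 + 2y3 >= 6
    y2 + 3y3 >= 6
    y1, y2, y3 >= 0

Solving the primal: x* = (5, 0).
  primal value c^T x* = 30.
Solving the dual: y* = (0, 0, 3).
  dual value b^T y* = 30.
Strong duality: c^T x* = b^T y*. Confirmed.

30


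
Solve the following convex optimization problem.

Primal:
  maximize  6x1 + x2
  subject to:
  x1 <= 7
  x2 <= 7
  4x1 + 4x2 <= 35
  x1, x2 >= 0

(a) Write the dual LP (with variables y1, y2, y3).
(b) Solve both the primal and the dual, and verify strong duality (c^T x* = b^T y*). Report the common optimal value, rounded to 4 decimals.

The standard primal-dual pair for 'max c^T x s.t. A x <= b, x >= 0' is:
  Dual:  min b^T y  s.t.  A^T y >= c,  y >= 0.

So the dual LP is:
  minimize  7y1 + 7y2 + 35y3
  subject to:
    y1 + 4y3 >= 6
    y2 + 4y3 >= 1
    y1, y2, y3 >= 0

Solving the primal: x* = (7, 1.75).
  primal value c^T x* = 43.75.
Solving the dual: y* = (5, 0, 0.25).
  dual value b^T y* = 43.75.
Strong duality: c^T x* = b^T y*. Confirmed.

43.75


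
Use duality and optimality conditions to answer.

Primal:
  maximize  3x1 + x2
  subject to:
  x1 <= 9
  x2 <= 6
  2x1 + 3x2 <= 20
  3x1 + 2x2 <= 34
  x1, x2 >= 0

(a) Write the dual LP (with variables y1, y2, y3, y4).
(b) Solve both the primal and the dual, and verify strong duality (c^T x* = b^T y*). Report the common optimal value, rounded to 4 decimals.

The standard primal-dual pair for 'max c^T x s.t. A x <= b, x >= 0' is:
  Dual:  min b^T y  s.t.  A^T y >= c,  y >= 0.

So the dual LP is:
  minimize  9y1 + 6y2 + 20y3 + 34y4
  subject to:
    y1 + 2y3 + 3y4 >= 3
    y2 + 3y3 + 2y4 >= 1
    y1, y2, y3, y4 >= 0

Solving the primal: x* = (9, 0.6667).
  primal value c^T x* = 27.6667.
Solving the dual: y* = (2.3333, 0, 0.3333, 0).
  dual value b^T y* = 27.6667.
Strong duality: c^T x* = b^T y*. Confirmed.

27.6667


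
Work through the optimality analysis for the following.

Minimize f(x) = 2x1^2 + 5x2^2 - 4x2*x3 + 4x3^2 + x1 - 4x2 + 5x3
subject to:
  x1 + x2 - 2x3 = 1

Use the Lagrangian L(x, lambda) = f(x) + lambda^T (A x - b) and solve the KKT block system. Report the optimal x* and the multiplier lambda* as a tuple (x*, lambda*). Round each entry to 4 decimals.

Form the Lagrangian:
  L(x, lambda) = (1/2) x^T Q x + c^T x + lambda^T (A x - b)
Stationarity (grad_x L = 0): Q x + c + A^T lambda = 0.
Primal feasibility: A x = b.

This gives the KKT block system:
  [ Q   A^T ] [ x     ]   [-c ]
  [ A    0  ] [ lambda ] = [ b ]

Solving the linear system:
  x*      = (-0.25, 0.1875, -0.5312)
  lambda* = (0)
  f(x*)   = -1.8281

x* = (-0.25, 0.1875, -0.5312), lambda* = (0)


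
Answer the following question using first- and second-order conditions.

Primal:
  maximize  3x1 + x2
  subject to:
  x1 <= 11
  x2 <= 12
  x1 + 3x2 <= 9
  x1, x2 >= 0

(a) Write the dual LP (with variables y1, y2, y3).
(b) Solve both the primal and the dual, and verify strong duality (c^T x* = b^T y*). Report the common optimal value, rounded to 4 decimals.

The standard primal-dual pair for 'max c^T x s.t. A x <= b, x >= 0' is:
  Dual:  min b^T y  s.t.  A^T y >= c,  y >= 0.

So the dual LP is:
  minimize  11y1 + 12y2 + 9y3
  subject to:
    y1 + y3 >= 3
    y2 + 3y3 >= 1
    y1, y2, y3 >= 0

Solving the primal: x* = (9, 0).
  primal value c^T x* = 27.
Solving the dual: y* = (0, 0, 3).
  dual value b^T y* = 27.
Strong duality: c^T x* = b^T y*. Confirmed.

27


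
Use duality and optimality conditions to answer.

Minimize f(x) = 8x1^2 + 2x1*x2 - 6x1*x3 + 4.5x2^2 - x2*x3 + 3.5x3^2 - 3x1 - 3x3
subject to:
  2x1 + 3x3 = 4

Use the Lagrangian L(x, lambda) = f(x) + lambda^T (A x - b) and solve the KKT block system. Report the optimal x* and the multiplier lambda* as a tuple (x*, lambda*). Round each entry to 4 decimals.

Form the Lagrangian:
  L(x, lambda) = (1/2) x^T Q x + c^T x + lambda^T (A x - b)
Stationarity (grad_x L = 0): Q x + c + A^T lambda = 0.
Primal feasibility: A x = b.

This gives the KKT block system:
  [ Q   A^T ] [ x     ]   [-c ]
  [ A    0  ] [ lambda ] = [ b ]

Solving the linear system:
  x*      = (0.5633, -0.0188, 0.9578)
  lambda* = (-0.1144)
  f(x*)   = -2.0528

x* = (0.5633, -0.0188, 0.9578), lambda* = (-0.1144)


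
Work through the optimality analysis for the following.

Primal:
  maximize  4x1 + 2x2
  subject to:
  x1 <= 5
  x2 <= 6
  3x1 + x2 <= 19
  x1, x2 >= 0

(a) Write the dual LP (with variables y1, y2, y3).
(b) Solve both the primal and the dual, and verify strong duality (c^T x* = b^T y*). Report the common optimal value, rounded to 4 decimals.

The standard primal-dual pair for 'max c^T x s.t. A x <= b, x >= 0' is:
  Dual:  min b^T y  s.t.  A^T y >= c,  y >= 0.

So the dual LP is:
  minimize  5y1 + 6y2 + 19y3
  subject to:
    y1 + 3y3 >= 4
    y2 + y3 >= 2
    y1, y2, y3 >= 0

Solving the primal: x* = (4.3333, 6).
  primal value c^T x* = 29.3333.
Solving the dual: y* = (0, 0.6667, 1.3333).
  dual value b^T y* = 29.3333.
Strong duality: c^T x* = b^T y*. Confirmed.

29.3333


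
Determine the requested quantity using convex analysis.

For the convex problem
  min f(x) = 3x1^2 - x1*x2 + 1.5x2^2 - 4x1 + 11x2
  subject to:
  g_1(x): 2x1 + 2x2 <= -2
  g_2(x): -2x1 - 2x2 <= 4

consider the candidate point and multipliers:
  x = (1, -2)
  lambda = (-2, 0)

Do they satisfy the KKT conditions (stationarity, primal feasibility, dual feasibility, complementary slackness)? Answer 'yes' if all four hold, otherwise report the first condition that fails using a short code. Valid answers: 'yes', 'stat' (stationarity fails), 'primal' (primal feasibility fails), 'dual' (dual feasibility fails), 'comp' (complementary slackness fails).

Gradient of f: grad f(x) = Q x + c = (4, 4)
Constraint values g_i(x) = a_i^T x - b_i:
  g_1((1, -2)) = 0
  g_2((1, -2)) = -2
Stationarity residual: grad f(x) + sum_i lambda_i a_i = (0, 0)
  -> stationarity OK
Primal feasibility (all g_i <= 0): OK
Dual feasibility (all lambda_i >= 0): FAILS
Complementary slackness (lambda_i * g_i(x) = 0 for all i): OK

Verdict: the first failing condition is dual_feasibility -> dual.

dual


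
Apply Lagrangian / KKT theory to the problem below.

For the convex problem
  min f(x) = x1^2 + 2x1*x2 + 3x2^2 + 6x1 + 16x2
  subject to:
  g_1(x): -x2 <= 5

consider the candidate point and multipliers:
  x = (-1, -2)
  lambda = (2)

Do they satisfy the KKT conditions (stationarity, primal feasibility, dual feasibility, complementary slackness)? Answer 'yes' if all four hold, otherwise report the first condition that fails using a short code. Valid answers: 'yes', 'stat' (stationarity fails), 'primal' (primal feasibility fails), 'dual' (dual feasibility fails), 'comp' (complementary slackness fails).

Gradient of f: grad f(x) = Q x + c = (0, 2)
Constraint values g_i(x) = a_i^T x - b_i:
  g_1((-1, -2)) = -3
Stationarity residual: grad f(x) + sum_i lambda_i a_i = (0, 0)
  -> stationarity OK
Primal feasibility (all g_i <= 0): OK
Dual feasibility (all lambda_i >= 0): OK
Complementary slackness (lambda_i * g_i(x) = 0 for all i): FAILS

Verdict: the first failing condition is complementary_slackness -> comp.

comp


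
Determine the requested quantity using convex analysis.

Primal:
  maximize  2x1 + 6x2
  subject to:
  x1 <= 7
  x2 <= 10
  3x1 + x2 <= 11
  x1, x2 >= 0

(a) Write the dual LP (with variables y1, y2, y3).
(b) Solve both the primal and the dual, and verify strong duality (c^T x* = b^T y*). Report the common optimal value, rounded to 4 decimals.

The standard primal-dual pair for 'max c^T x s.t. A x <= b, x >= 0' is:
  Dual:  min b^T y  s.t.  A^T y >= c,  y >= 0.

So the dual LP is:
  minimize  7y1 + 10y2 + 11y3
  subject to:
    y1 + 3y3 >= 2
    y2 + y3 >= 6
    y1, y2, y3 >= 0

Solving the primal: x* = (0.3333, 10).
  primal value c^T x* = 60.6667.
Solving the dual: y* = (0, 5.3333, 0.6667).
  dual value b^T y* = 60.6667.
Strong duality: c^T x* = b^T y*. Confirmed.

60.6667


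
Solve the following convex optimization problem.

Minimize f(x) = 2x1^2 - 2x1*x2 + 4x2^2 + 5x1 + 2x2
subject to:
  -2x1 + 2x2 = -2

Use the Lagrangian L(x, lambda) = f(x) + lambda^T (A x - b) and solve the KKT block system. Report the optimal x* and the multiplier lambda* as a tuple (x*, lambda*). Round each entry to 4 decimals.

Form the Lagrangian:
  L(x, lambda) = (1/2) x^T Q x + c^T x + lambda^T (A x - b)
Stationarity (grad_x L = 0): Q x + c + A^T lambda = 0.
Primal feasibility: A x = b.

This gives the KKT block system:
  [ Q   A^T ] [ x     ]   [-c ]
  [ A    0  ] [ lambda ] = [ b ]

Solving the linear system:
  x*      = (-0.125, -1.125)
  lambda* = (3.375)
  f(x*)   = 1.9375

x* = (-0.125, -1.125), lambda* = (3.375)


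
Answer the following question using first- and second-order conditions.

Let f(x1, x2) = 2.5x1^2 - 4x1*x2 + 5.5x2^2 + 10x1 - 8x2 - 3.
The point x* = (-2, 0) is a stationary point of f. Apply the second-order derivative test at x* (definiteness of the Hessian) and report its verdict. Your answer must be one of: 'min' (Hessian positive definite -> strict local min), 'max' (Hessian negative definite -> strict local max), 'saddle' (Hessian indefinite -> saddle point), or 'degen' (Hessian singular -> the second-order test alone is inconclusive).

Compute the Hessian H = grad^2 f:
  H = [[5, -4], [-4, 11]]
Verify stationarity: grad f(x*) = H x* + g = (0, 0).
Eigenvalues of H: 3, 13.
Both eigenvalues > 0, so H is positive definite -> x* is a strict local min.

min


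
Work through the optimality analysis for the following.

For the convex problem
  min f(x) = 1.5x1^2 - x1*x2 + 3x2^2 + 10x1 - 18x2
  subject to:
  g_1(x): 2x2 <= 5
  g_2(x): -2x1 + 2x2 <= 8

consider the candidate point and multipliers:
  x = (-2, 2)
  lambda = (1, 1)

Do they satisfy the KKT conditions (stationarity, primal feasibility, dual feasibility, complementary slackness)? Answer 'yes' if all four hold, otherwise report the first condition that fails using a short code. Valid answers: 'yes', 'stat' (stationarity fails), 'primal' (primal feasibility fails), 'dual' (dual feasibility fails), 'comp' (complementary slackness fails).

Gradient of f: grad f(x) = Q x + c = (2, -4)
Constraint values g_i(x) = a_i^T x - b_i:
  g_1((-2, 2)) = -1
  g_2((-2, 2)) = 0
Stationarity residual: grad f(x) + sum_i lambda_i a_i = (0, 0)
  -> stationarity OK
Primal feasibility (all g_i <= 0): OK
Dual feasibility (all lambda_i >= 0): OK
Complementary slackness (lambda_i * g_i(x) = 0 for all i): FAILS

Verdict: the first failing condition is complementary_slackness -> comp.

comp


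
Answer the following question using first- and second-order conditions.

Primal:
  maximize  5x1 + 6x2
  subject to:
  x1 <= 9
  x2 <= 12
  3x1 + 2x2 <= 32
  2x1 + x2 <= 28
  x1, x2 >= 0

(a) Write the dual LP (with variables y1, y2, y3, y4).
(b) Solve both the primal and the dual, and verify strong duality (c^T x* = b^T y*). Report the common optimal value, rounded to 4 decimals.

The standard primal-dual pair for 'max c^T x s.t. A x <= b, x >= 0' is:
  Dual:  min b^T y  s.t.  A^T y >= c,  y >= 0.

So the dual LP is:
  minimize  9y1 + 12y2 + 32y3 + 28y4
  subject to:
    y1 + 3y3 + 2y4 >= 5
    y2 + 2y3 + y4 >= 6
    y1, y2, y3, y4 >= 0

Solving the primal: x* = (2.6667, 12).
  primal value c^T x* = 85.3333.
Solving the dual: y* = (0, 2.6667, 1.6667, 0).
  dual value b^T y* = 85.3333.
Strong duality: c^T x* = b^T y*. Confirmed.

85.3333


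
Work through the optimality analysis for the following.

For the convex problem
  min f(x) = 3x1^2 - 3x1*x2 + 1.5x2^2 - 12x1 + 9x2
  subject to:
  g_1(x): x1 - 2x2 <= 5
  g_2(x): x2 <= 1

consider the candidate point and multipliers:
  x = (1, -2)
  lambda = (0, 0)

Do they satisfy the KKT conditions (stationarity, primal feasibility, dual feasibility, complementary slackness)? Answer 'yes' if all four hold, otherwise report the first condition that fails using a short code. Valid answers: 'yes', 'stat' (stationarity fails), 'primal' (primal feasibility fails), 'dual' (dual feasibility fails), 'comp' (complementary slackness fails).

Gradient of f: grad f(x) = Q x + c = (0, 0)
Constraint values g_i(x) = a_i^T x - b_i:
  g_1((1, -2)) = 0
  g_2((1, -2)) = -3
Stationarity residual: grad f(x) + sum_i lambda_i a_i = (0, 0)
  -> stationarity OK
Primal feasibility (all g_i <= 0): OK
Dual feasibility (all lambda_i >= 0): OK
Complementary slackness (lambda_i * g_i(x) = 0 for all i): OK

Verdict: yes, KKT holds.

yes


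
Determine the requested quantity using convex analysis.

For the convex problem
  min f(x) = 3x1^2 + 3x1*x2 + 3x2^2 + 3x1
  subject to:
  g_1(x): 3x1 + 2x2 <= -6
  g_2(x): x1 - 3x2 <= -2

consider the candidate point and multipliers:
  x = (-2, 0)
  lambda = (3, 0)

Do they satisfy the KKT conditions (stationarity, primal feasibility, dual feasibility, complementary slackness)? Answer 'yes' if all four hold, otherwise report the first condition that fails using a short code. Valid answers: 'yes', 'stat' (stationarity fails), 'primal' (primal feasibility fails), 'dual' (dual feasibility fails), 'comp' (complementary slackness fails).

Gradient of f: grad f(x) = Q x + c = (-9, -6)
Constraint values g_i(x) = a_i^T x - b_i:
  g_1((-2, 0)) = 0
  g_2((-2, 0)) = 0
Stationarity residual: grad f(x) + sum_i lambda_i a_i = (0, 0)
  -> stationarity OK
Primal feasibility (all g_i <= 0): OK
Dual feasibility (all lambda_i >= 0): OK
Complementary slackness (lambda_i * g_i(x) = 0 for all i): OK

Verdict: yes, KKT holds.

yes


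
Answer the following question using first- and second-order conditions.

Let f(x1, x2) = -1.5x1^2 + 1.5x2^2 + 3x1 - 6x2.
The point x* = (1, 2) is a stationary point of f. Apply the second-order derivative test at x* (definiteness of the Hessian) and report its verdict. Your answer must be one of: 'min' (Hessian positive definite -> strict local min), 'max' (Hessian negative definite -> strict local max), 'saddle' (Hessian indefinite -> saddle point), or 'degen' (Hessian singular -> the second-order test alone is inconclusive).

Compute the Hessian H = grad^2 f:
  H = [[-3, 0], [0, 3]]
Verify stationarity: grad f(x*) = H x* + g = (0, 0).
Eigenvalues of H: -3, 3.
Eigenvalues have mixed signs, so H is indefinite -> x* is a saddle point.

saddle


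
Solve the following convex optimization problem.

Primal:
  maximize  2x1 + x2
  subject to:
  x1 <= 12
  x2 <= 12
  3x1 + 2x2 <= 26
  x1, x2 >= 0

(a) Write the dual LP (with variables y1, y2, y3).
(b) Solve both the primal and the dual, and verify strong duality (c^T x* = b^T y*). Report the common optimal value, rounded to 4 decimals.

The standard primal-dual pair for 'max c^T x s.t. A x <= b, x >= 0' is:
  Dual:  min b^T y  s.t.  A^T y >= c,  y >= 0.

So the dual LP is:
  minimize  12y1 + 12y2 + 26y3
  subject to:
    y1 + 3y3 >= 2
    y2 + 2y3 >= 1
    y1, y2, y3 >= 0

Solving the primal: x* = (8.6667, 0).
  primal value c^T x* = 17.3333.
Solving the dual: y* = (0, 0, 0.6667).
  dual value b^T y* = 17.3333.
Strong duality: c^T x* = b^T y*. Confirmed.

17.3333


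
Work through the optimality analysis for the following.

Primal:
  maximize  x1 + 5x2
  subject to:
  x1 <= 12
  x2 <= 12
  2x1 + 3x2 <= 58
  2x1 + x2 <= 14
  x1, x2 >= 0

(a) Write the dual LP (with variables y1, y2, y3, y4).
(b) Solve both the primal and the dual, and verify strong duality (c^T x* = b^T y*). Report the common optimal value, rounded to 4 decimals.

The standard primal-dual pair for 'max c^T x s.t. A x <= b, x >= 0' is:
  Dual:  min b^T y  s.t.  A^T y >= c,  y >= 0.

So the dual LP is:
  minimize  12y1 + 12y2 + 58y3 + 14y4
  subject to:
    y1 + 2y3 + 2y4 >= 1
    y2 + 3y3 + y4 >= 5
    y1, y2, y3, y4 >= 0

Solving the primal: x* = (1, 12).
  primal value c^T x* = 61.
Solving the dual: y* = (0, 4.5, 0, 0.5).
  dual value b^T y* = 61.
Strong duality: c^T x* = b^T y*. Confirmed.

61


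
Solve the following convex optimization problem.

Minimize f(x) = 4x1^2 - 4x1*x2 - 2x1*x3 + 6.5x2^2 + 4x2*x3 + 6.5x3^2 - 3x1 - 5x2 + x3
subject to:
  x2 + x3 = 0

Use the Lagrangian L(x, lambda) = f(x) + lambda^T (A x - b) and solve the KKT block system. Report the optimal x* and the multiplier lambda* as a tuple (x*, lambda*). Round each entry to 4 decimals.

Form the Lagrangian:
  L(x, lambda) = (1/2) x^T Q x + c^T x + lambda^T (A x - b)
Stationarity (grad_x L = 0): Q x + c + A^T lambda = 0.
Primal feasibility: A x = b.

This gives the KKT block system:
  [ Q   A^T ] [ x     ]   [-c ]
  [ A    0  ] [ lambda ] = [ b ]

Solving the linear system:
  x*      = (0.4714, 0.3857, -0.3857)
  lambda* = (3.4143)
  f(x*)   = -1.8643

x* = (0.4714, 0.3857, -0.3857), lambda* = (3.4143)


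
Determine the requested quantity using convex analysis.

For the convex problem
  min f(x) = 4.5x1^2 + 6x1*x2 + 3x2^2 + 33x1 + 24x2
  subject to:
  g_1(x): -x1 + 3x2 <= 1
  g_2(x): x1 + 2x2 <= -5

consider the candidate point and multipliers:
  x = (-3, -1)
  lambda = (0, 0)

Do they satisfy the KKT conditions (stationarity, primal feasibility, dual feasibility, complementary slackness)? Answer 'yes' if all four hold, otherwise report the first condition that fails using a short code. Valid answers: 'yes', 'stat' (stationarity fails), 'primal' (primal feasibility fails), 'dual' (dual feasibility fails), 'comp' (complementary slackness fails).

Gradient of f: grad f(x) = Q x + c = (0, 0)
Constraint values g_i(x) = a_i^T x - b_i:
  g_1((-3, -1)) = -1
  g_2((-3, -1)) = 0
Stationarity residual: grad f(x) + sum_i lambda_i a_i = (0, 0)
  -> stationarity OK
Primal feasibility (all g_i <= 0): OK
Dual feasibility (all lambda_i >= 0): OK
Complementary slackness (lambda_i * g_i(x) = 0 for all i): OK

Verdict: yes, KKT holds.

yes


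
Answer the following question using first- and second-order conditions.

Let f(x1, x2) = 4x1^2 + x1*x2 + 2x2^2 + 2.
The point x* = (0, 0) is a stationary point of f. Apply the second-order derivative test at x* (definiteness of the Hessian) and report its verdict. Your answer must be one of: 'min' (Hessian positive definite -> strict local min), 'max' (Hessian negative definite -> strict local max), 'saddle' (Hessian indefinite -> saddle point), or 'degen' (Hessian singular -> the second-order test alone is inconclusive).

Compute the Hessian H = grad^2 f:
  H = [[8, 1], [1, 4]]
Verify stationarity: grad f(x*) = H x* + g = (0, 0).
Eigenvalues of H: 3.7639, 8.2361.
Both eigenvalues > 0, so H is positive definite -> x* is a strict local min.

min


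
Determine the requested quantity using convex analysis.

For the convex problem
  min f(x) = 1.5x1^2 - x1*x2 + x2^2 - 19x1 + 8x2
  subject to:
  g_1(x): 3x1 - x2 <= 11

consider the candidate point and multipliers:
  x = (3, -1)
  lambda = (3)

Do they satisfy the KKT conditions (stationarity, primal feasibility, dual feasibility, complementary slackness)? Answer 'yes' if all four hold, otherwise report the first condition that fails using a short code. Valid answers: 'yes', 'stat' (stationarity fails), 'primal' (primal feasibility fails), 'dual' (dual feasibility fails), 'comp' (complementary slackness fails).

Gradient of f: grad f(x) = Q x + c = (-9, 3)
Constraint values g_i(x) = a_i^T x - b_i:
  g_1((3, -1)) = -1
Stationarity residual: grad f(x) + sum_i lambda_i a_i = (0, 0)
  -> stationarity OK
Primal feasibility (all g_i <= 0): OK
Dual feasibility (all lambda_i >= 0): OK
Complementary slackness (lambda_i * g_i(x) = 0 for all i): FAILS

Verdict: the first failing condition is complementary_slackness -> comp.

comp


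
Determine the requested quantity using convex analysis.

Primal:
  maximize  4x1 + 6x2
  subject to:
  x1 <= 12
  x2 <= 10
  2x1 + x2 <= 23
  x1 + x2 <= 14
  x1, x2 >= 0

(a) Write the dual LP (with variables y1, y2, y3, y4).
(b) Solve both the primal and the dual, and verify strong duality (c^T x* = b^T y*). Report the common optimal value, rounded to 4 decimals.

The standard primal-dual pair for 'max c^T x s.t. A x <= b, x >= 0' is:
  Dual:  min b^T y  s.t.  A^T y >= c,  y >= 0.

So the dual LP is:
  minimize  12y1 + 10y2 + 23y3 + 14y4
  subject to:
    y1 + 2y3 + y4 >= 4
    y2 + y3 + y4 >= 6
    y1, y2, y3, y4 >= 0

Solving the primal: x* = (4, 10).
  primal value c^T x* = 76.
Solving the dual: y* = (0, 2, 0, 4).
  dual value b^T y* = 76.
Strong duality: c^T x* = b^T y*. Confirmed.

76


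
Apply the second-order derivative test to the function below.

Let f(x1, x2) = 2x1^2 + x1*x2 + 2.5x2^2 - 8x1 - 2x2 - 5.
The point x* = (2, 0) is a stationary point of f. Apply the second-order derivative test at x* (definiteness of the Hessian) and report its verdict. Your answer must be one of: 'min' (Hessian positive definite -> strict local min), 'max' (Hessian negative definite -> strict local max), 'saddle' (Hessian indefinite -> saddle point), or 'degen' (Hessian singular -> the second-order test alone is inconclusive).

Compute the Hessian H = grad^2 f:
  H = [[4, 1], [1, 5]]
Verify stationarity: grad f(x*) = H x* + g = (0, 0).
Eigenvalues of H: 3.382, 5.618.
Both eigenvalues > 0, so H is positive definite -> x* is a strict local min.

min


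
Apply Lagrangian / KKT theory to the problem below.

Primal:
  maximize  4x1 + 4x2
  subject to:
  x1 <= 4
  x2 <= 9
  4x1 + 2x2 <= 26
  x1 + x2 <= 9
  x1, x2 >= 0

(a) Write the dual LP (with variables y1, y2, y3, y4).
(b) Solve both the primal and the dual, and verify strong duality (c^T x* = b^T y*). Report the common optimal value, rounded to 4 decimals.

The standard primal-dual pair for 'max c^T x s.t. A x <= b, x >= 0' is:
  Dual:  min b^T y  s.t.  A^T y >= c,  y >= 0.

So the dual LP is:
  minimize  4y1 + 9y2 + 26y3 + 9y4
  subject to:
    y1 + 4y3 + y4 >= 4
    y2 + 2y3 + y4 >= 4
    y1, y2, y3, y4 >= 0

Solving the primal: x* = (4, 5).
  primal value c^T x* = 36.
Solving the dual: y* = (0, 0, 0, 4).
  dual value b^T y* = 36.
Strong duality: c^T x* = b^T y*. Confirmed.

36


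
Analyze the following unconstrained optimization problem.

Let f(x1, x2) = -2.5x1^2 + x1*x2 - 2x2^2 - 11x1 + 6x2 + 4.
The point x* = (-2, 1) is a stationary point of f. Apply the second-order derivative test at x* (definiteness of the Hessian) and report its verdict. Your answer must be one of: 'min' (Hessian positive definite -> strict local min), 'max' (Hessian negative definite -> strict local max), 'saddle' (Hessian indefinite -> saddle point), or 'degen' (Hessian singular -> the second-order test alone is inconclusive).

Compute the Hessian H = grad^2 f:
  H = [[-5, 1], [1, -4]]
Verify stationarity: grad f(x*) = H x* + g = (0, 0).
Eigenvalues of H: -5.618, -3.382.
Both eigenvalues < 0, so H is negative definite -> x* is a strict local max.

max


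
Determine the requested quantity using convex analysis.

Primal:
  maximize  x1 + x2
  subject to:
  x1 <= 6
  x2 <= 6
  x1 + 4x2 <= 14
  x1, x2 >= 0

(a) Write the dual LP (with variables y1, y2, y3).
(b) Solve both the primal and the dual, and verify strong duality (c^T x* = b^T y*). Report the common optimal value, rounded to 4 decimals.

The standard primal-dual pair for 'max c^T x s.t. A x <= b, x >= 0' is:
  Dual:  min b^T y  s.t.  A^T y >= c,  y >= 0.

So the dual LP is:
  minimize  6y1 + 6y2 + 14y3
  subject to:
    y1 + y3 >= 1
    y2 + 4y3 >= 1
    y1, y2, y3 >= 0

Solving the primal: x* = (6, 2).
  primal value c^T x* = 8.
Solving the dual: y* = (0.75, 0, 0.25).
  dual value b^T y* = 8.
Strong duality: c^T x* = b^T y*. Confirmed.

8


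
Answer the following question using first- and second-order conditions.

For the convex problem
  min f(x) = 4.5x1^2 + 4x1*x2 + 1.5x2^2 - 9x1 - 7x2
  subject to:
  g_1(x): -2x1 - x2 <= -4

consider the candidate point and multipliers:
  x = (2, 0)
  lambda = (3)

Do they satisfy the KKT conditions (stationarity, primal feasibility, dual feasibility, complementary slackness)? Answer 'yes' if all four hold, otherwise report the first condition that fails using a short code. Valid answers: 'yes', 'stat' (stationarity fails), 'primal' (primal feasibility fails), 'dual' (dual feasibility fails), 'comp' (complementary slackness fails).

Gradient of f: grad f(x) = Q x + c = (9, 1)
Constraint values g_i(x) = a_i^T x - b_i:
  g_1((2, 0)) = 0
Stationarity residual: grad f(x) + sum_i lambda_i a_i = (3, -2)
  -> stationarity FAILS
Primal feasibility (all g_i <= 0): OK
Dual feasibility (all lambda_i >= 0): OK
Complementary slackness (lambda_i * g_i(x) = 0 for all i): OK

Verdict: the first failing condition is stationarity -> stat.

stat


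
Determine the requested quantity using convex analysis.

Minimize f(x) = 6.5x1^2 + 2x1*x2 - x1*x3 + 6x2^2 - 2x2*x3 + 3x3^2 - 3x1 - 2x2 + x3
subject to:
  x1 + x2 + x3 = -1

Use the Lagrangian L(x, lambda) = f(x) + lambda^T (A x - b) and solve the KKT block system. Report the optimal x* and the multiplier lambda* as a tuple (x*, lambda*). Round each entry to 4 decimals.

Form the Lagrangian:
  L(x, lambda) = (1/2) x^T Q x + c^T x + lambda^T (A x - b)
Stationarity (grad_x L = 0): Q x + c + A^T lambda = 0.
Primal feasibility: A x = b.

This gives the KKT block system:
  [ Q   A^T ] [ x     ]   [-c ]
  [ A    0  ] [ lambda ] = [ b ]

Solving the linear system:
  x*      = (-0.0323, -0.2111, -0.7566)
  lambda* = (3.085)
  f(x*)   = 1.4238

x* = (-0.0323, -0.2111, -0.7566), lambda* = (3.085)


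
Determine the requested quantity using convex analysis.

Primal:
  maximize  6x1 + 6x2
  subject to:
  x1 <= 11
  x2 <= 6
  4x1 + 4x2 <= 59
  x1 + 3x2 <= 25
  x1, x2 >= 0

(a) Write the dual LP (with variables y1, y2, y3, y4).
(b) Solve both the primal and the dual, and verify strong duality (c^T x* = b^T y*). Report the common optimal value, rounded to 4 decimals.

The standard primal-dual pair for 'max c^T x s.t. A x <= b, x >= 0' is:
  Dual:  min b^T y  s.t.  A^T y >= c,  y >= 0.

So the dual LP is:
  minimize  11y1 + 6y2 + 59y3 + 25y4
  subject to:
    y1 + 4y3 + y4 >= 6
    y2 + 4y3 + 3y4 >= 6
    y1, y2, y3, y4 >= 0

Solving the primal: x* = (11, 3.75).
  primal value c^T x* = 88.5.
Solving the dual: y* = (0, 0, 1.5, 0).
  dual value b^T y* = 88.5.
Strong duality: c^T x* = b^T y*. Confirmed.

88.5
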